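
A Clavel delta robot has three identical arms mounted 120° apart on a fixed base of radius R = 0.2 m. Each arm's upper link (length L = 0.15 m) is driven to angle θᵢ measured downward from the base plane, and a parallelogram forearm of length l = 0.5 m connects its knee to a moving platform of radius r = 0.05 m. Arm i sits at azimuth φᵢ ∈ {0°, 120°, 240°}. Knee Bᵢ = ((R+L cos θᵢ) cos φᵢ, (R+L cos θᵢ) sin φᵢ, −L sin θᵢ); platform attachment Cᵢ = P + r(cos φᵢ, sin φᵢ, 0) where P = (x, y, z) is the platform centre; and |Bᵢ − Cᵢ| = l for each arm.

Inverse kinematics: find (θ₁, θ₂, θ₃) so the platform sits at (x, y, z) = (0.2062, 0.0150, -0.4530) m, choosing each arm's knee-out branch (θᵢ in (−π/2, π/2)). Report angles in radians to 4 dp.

arm 1 (φ=0.0°): x'=0.2062, y'=0.0150
  A cos θ + B sin θ = C:  -0.0562·cos θ + -0.4530·sin θ = 0.0630
  θ1 = atan2(B,A) + arccos(C/0.4565) = -0.2619
arm 2 (φ=120.0°): x'=-0.0901, y'=-0.1861
  e−x'=0.2401;  (l²−L²−(e−x')²−y'²−z²)/2L = -0.2333
  √(A²+B²)=0.5127;  θ2 = -1.0834+2.0432 ≈ 0.9598
rotate P by −φ3: (-0.1161, 0.1711, -0.4530)
  A=0.2661, B=-0.4530, C=(l²−L²−A²−y'²−z²)/(2L)=-0.2593
  γ=atan2(-0.4530,0.2661)=-1.0397;  ψ=arccos(-0.4935)=2.0869;  θ3=γ+ψ≈1.0472

θ₁ = -0.2619, θ₂ = 0.9598, θ₃ = 1.0472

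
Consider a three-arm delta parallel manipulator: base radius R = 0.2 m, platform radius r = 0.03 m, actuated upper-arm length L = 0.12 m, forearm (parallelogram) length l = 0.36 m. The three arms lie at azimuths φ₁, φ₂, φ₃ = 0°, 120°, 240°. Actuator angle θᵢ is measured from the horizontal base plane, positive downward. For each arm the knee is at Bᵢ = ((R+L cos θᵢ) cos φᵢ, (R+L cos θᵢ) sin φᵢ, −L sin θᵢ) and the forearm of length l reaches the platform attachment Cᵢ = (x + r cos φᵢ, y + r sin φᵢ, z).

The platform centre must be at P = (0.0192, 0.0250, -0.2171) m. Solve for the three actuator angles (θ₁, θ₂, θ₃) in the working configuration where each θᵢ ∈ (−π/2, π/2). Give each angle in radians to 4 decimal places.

rotate P by −φ1: (0.0192, 0.0250, -0.2171)
  A=0.1508, B=-0.2171, C=(l²−L²−A²−y'²−z²)/(2L)=0.1863
  γ=atan2(-0.2171,0.1508)=-0.9637;  ψ=arccos(0.7046)=0.7889;  θ1=γ+ψ≈-0.1748
φ2=120.0° → target in arm frame (0.0121, -0.0291)
  A=0.1579, B=-0.2171, C=(l²−L²−A²−y'²−z²)/(2L)=0.1761
  √(A²+B²)=0.2685;  θ2 = -0.9418+0.8552 ≈ -0.0866
arm 3 (φ=240.0°): x'=-0.0313, y'=0.0041
  e−x'=0.2013;  (l²−L²−(e−x')²−y'²−z²)/2L = 0.1148
  γ=atan2(-0.2171,0.2013)=-0.8233;  ψ=arccos(0.3878)=1.1726;  θ3=γ+ψ≈0.3493

θ₁ = -0.1748, θ₂ = -0.0866, θ₃ = 0.3493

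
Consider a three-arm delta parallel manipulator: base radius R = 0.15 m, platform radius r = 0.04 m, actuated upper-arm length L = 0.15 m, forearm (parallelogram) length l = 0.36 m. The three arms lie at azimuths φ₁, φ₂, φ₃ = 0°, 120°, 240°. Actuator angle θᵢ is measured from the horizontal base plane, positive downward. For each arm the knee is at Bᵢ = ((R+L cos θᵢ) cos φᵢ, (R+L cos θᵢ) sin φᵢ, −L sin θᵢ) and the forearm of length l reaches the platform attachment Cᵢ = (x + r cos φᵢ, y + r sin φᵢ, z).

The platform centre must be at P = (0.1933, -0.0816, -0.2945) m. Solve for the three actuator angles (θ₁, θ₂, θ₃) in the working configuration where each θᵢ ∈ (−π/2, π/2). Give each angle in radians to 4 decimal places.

θ₁ = -0.3495, θ₂ = 1.3963, θ₃ = 0.8728

rotate P by −φ1: (0.1933, -0.0816, -0.2945)
  e−x'=-0.0833;  (l²−L²−(e−x')²−y'²−z²)/2L = 0.0226
  γ=atan2(-0.2945,-0.0833)=-1.8464;  ψ=arccos(0.0738)=1.4970;  θ1=γ+ψ≈-0.3495
arm 2 (φ=120.0°): x'=-0.1673, y'=-0.1266
  A=0.2773, B=-0.2945, C=(l²−L²−A²−y'²−z²)/(2L)=-0.2419
  θ2 = atan2(B,A) + arccos(C/0.4045) = 1.3963
arm 3 (φ=240.0°): x'=-0.0260, y'=0.2082
  A=0.1360, B=-0.2945, C=(l²−L²−A²−y'²−z²)/(2L)=-0.1382
  θ3 = atan2(B,A) + arccos(C/0.3244) = 0.8728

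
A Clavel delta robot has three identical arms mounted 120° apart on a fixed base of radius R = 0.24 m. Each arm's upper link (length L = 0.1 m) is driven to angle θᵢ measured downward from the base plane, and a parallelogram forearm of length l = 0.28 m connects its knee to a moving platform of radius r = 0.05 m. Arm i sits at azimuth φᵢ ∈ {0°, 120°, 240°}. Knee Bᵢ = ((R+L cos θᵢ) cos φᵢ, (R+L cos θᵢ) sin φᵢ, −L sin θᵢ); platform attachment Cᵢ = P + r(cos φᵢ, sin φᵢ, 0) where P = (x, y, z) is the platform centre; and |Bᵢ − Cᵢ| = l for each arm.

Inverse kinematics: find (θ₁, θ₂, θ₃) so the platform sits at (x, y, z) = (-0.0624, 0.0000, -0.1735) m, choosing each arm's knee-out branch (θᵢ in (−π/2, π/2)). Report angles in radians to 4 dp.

rotate P by −φ1: (-0.0624, 0.0000, -0.1735)
  A=0.2524, B=-0.1735, C=(l²−L²−A²−y'²−z²)/(2L)=-0.1270
  θ1 = atan2(B,A) + arccos(C/0.3063) = 1.3963
arm 2 (φ=120.0°): x'=0.0312, y'=0.0540
  e−x'=0.1588;  (l²−L²−(e−x')²−y'²−z²)/2L = 0.0508
  θ2 = atan2(B,A) + arccos(C/0.2352) = 0.5235
φ3=240.0° → target in arm frame (0.0312, -0.0540)
  e−x'=0.1588;  (l²−L²−(e−x')²−y'²−z²)/2L = 0.0508
  γ=atan2(-0.1735,0.1588)=-0.8296;  ψ=arccos(0.2160)=1.3531;  θ3=γ+ψ≈0.5235

θ₁ = 1.3963, θ₂ = 0.5235, θ₃ = 0.5235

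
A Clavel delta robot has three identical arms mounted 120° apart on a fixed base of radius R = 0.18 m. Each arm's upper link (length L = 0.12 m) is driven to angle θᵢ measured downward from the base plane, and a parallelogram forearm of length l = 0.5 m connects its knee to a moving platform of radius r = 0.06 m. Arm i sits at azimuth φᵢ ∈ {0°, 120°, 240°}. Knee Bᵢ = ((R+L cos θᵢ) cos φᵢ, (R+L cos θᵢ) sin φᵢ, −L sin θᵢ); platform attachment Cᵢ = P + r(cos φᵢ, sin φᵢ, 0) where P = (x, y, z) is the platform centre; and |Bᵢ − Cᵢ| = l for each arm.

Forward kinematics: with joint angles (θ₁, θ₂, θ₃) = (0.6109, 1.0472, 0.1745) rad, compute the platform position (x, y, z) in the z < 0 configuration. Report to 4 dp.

(0.0039, -0.1343, -0.5001)

arm 1 at φ=0.0°: (R−r)+L cos θ1 = 0.2183;  centre 1 = (0.2183, 0.0000, -0.0688)
centre 2 = (0.1800·cos120.0°, 0.1800·sin120.0°, -0.1039) = (-0.0900, 0.1559, -0.1039)
arm 3 at φ=240.0°: (R−r)+L cos θ3 = 0.2382;  centre 3 = (-0.1191, -0.2063, -0.0208)
subtract pairs → two planes through P
plane₁₂: -0.6166x+0.3118y+-0.0702z = -0.0092
Cramer: x(z) = 0.0050+0.0021z;  y(z) = -0.0197+0.2293z
sphere 1 gives Az²+Bz+C=0 with A=1.0526, B=0.1277, C=-0.1994;  B²−4AC=0.8557;  roots -0.5001, 0.3787;  negative root z = -0.5001
x = 0.0039, y = -0.1343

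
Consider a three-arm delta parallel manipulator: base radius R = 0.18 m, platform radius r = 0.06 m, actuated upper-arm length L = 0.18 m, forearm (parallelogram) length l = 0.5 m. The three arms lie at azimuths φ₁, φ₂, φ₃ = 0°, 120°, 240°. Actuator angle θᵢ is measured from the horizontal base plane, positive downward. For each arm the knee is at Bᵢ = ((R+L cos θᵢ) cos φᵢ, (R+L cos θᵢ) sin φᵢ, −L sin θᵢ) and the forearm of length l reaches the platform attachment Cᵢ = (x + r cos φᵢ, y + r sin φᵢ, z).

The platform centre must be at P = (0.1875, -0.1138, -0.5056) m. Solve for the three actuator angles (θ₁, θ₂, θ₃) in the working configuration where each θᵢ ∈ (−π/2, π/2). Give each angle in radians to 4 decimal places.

θ₁ = 0.1745, θ₂ = 1.3088, θ₃ = 0.7854

arm 1 (φ=0.0°): x'=0.1875, y'=-0.1138
  e−x'=-0.0675;  (l²−L²−(e−x')²−y'²−z²)/2L = -0.1543
  √(A²+B²)=0.5101;  θ1 = -1.7035+1.8781 ≈ 0.1745
φ2=120.0° → target in arm frame (-0.1923, -0.1055)
  e−x'=0.3123;  (l²−L²−(e−x')²−y'²−z²)/2L = -0.4075
  √(A²+B²)=0.5943;  θ2 = -1.0175+2.3263 ≈ 1.3088
φ3=240.0° → target in arm frame (0.0048, 0.2193)
  e−x'=0.1152;  (l²−L²−(e−x')²−y'²−z²)/2L = -0.2761
  θ3 = atan2(B,A) + arccos(C/0.5186) = 0.7854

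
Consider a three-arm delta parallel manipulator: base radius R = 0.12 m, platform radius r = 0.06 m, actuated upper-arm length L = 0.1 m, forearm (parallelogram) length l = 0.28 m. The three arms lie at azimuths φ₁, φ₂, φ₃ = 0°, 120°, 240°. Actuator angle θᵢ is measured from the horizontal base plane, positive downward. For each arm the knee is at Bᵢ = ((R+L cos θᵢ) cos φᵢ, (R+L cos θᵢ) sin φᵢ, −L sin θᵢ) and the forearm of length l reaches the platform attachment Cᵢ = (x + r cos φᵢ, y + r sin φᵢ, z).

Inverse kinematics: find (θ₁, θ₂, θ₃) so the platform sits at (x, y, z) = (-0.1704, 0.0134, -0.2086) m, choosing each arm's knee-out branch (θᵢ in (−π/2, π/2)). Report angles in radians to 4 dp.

θ₁ = 1.3091, θ₂ = -0.2618, θ₃ = -0.0867

φ1=0.0° → target in arm frame (-0.1704, 0.0134)
  e−x'=0.2304;  (l²−L²−(e−x')²−y'²−z²)/2L = -0.1419
  θ1 = atan2(B,A) + arccos(C/0.3108) = 1.3091
arm 2 (φ=120.0°): x'=0.0968, y'=0.1409
  A=-0.0368, B=-0.2086, C=(l²−L²−A²−y'²−z²)/(2L)=0.0184
  √(A²+B²)=0.2118;  θ2 = -1.7454+1.4837 ≈ -0.2618
φ3=240.0° → target in arm frame (0.0736, -0.1543)
  A=-0.0136, B=-0.2086, C=(l²−L²−A²−y'²−z²)/(2L)=0.0045
  γ=atan2(-0.2086,-0.0136)=-1.6359;  ψ=arccos(0.0216)=1.5492;  θ3=γ+ψ≈-0.0867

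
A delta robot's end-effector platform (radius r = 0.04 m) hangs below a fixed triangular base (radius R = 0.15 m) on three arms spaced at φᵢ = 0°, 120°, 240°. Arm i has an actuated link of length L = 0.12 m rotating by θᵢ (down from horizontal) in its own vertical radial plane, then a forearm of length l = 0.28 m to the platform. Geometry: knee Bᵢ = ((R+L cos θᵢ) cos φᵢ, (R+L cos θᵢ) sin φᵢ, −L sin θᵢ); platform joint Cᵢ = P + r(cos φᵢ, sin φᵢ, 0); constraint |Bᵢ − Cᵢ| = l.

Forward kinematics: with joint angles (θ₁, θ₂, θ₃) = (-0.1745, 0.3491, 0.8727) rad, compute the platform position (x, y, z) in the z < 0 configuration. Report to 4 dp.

(0.0628, 0.0430, -0.2010)

arm 1 at φ=0.0°: ρ1 = 0.2282;  S1 = (0.2282, 0.0000, 0.0208)
arm 2 at φ=120.0°: ρ2 = 0.2228;  S2 = (-0.1114, 0.1929, -0.0410)
arm 3 at φ=240.0°: ρ3 = 0.1871;  S3 = (-0.0936, -0.1621, -0.0919)
|S₂|²−|S₁|² = -0.0012;  |S₃|²−|S₁|² = -0.0090
[-0.6791 0.3858 -0.1238]·P = -0.0012;  [-0.6435 -0.3241 -0.2255]·P = -0.0090
Cramer: x(z) = 0.0083-0.2714z;  y(z) = 0.0115-0.1570z
sphere 1 gives Az²+Bz+C=0 with A=1.0983, B=0.0741, C=-0.0295;  B²−4AC=0.1350;  roots -0.2010, 0.1335;  negative root z = -0.2010
x = 0.0628, y = 0.0430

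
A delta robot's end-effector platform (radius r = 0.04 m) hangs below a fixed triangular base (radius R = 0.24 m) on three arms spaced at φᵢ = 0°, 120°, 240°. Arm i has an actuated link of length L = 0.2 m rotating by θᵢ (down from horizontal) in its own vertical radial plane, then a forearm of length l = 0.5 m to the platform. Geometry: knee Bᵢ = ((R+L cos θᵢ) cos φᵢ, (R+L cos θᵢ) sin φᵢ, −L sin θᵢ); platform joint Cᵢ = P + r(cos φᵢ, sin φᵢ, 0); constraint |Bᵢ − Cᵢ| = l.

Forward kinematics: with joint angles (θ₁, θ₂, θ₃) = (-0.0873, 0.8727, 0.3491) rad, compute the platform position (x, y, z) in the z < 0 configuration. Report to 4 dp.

(0.1011, -0.0755, -0.3768)

φ1=0.0°: virtual centre (0.3992, 0.0000, 0.0174), radius l
arm 2 at φ=120.0°: ρ2 = 0.3286;  S2 = (-0.1643, 0.2845, -0.1532)
S3 = (0.3879·cos240.0°, 0.3879·sin240.0°, -0.0684) = (-0.1940, -0.3360, -0.0684)
subtract pairs → two planes through P
linear system: -1.1270x+0.5691y = -0.0283−-0.3413z; -1.1864x+-0.6719y = -0.0045−-0.1717z
Cramer: x(z) = 0.0151-0.2283z;  y(z) = -0.0199+0.1476z
sphere 1 gives Az²+Bz+C=0 with A=1.0739, B=0.1347, C=-0.1017;  B²−4AC=0.4550;  roots -0.3768, 0.2514;  negative root z = -0.3768
x = 0.1011, y = -0.0755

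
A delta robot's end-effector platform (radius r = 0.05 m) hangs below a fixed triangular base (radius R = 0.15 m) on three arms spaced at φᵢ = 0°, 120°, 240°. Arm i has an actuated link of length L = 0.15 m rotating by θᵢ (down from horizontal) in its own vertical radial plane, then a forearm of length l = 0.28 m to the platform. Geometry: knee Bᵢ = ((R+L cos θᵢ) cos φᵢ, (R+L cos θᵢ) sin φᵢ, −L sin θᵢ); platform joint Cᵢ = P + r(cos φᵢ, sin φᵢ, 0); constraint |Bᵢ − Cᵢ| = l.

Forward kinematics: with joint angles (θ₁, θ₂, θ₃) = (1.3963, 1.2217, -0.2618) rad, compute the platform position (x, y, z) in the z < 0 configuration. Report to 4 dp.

centre 1 = (0.1260·cos0.0°, 0.1260·sin0.0°, -0.1477) = (0.1260, 0.0000, -0.1477)
centre 2 = (0.1513·cos120.0°, 0.1513·sin120.0°, -0.1410) = (-0.0757, 0.1310, -0.1410)
centre 3 = (0.2449·cos240.0°, 0.2449·sin240.0°, 0.0388) = (-0.1224, -0.2121, 0.0388)
subtract pairs → two planes through P
linear system: -0.4034x+0.2621y = 0.0051−0.0135z; -0.4970x+-0.4242y = 0.0238−0.3731z
det = 0.3013;  x = -0.0278+0.3435z,  y = -0.0235+0.4771z
sphere 1 gives Az²+Bz+C=0 with A=1.3456, B=0.1673, C=-0.0324;  B²−4AC=0.2022;  roots -0.2293, 0.1049;  negative root z = -0.2293
x = -0.1065, y = -0.1329

(-0.1065, -0.1329, -0.2293)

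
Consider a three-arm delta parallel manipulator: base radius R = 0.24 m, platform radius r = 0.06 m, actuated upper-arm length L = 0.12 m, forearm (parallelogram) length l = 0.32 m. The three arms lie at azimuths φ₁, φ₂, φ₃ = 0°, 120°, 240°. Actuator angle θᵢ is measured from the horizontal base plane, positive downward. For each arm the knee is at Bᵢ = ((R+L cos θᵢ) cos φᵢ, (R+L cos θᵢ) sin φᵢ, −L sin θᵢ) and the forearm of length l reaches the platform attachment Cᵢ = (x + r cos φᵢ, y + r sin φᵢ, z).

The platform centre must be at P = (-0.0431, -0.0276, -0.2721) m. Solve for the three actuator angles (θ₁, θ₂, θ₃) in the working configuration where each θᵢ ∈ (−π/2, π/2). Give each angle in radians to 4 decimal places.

θ₁ = 1.1347, θ₂ = 0.8728, θ₃ = 0.5237

arm 1 (φ=0.0°): x'=-0.0431, y'=-0.0276
  e−x'=0.2231;  (l²−L²−(e−x')²−y'²−z²)/2L = -0.1524
  √(A²+B²)=0.3519;  θ1 = -0.8840+2.0187 ≈ 1.1347
arm 2 (φ=120.0°): x'=-0.0024, y'=0.0511
  A=0.1824, B=-0.2721, C=(l²−L²−A²−y'²−z²)/(2L)=-0.0913
  θ2 = atan2(B,A) + arccos(C/0.3276) = 0.8728
rotate P by −φ3: (0.0455, -0.0235, -0.2721)
  e−x'=0.1345;  (l²−L²−(e−x')²−y'²−z²)/2L = -0.0196
  θ3 = atan2(B,A) + arccos(C/0.3035) = 0.5237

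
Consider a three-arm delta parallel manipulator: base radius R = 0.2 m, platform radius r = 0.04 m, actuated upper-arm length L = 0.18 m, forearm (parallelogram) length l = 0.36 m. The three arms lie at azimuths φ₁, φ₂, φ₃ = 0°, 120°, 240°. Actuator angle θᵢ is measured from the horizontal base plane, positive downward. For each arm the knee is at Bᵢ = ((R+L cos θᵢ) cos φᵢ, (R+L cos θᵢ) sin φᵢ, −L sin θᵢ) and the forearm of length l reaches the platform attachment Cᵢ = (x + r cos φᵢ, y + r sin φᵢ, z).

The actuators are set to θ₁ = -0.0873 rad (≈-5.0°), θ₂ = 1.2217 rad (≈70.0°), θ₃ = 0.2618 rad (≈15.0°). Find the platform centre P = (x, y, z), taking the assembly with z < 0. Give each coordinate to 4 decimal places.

(0.0881, -0.1038, -0.2204)

φ1=0.0°: virtual centre (0.3393, 0.0000, 0.0157), radius l
arm 2 at φ=120.0°: e+L cos θ2 = 0.2216;  S2 = (-0.1108, 0.1919, -0.1691)
S3 = (0.3339·cos240.0°, 0.3339·sin240.0°, -0.0466) = (-0.1669, -0.2891, -0.0466)
eliminate P² terms by subtracting sphere 1 from 2 and 3
plane₁₂: -0.9002x+0.3838y+-0.3697z = -0.0377
Cramer: x(z) = 0.0247-0.2877z;  y(z) = -0.0402+0.2884z
quadratic in z: (1.1659)z²+(0.1264)z+(-0.0288)=0, √Δ=0.3874 → z ∈ {-0.2204, 0.1119}; z = -0.2204 (taking z<0)
x = 0.0881, y = -0.1038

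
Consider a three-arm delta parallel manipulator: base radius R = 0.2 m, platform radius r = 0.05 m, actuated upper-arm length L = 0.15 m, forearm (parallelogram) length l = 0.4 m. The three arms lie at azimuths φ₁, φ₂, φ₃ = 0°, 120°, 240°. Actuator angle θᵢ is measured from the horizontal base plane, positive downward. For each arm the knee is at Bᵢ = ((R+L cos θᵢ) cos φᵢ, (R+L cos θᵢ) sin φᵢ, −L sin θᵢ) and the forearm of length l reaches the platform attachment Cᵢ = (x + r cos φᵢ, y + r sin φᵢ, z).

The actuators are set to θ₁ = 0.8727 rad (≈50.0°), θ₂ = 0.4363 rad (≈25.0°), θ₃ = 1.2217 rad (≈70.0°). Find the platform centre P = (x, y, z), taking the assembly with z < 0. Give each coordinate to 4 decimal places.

(-0.0026, 0.1052, -0.4098)

arm 1 at φ=0.0°: e+L cos θ1 = 0.2464;  O1 = (0.2464, 0.0000, -0.1149)
O2 = (0.2859·cos120.0°, 0.2859·sin120.0°, -0.0634) = (-0.1430, 0.2476, -0.0634)
arm 3 at φ=240.0°: e+L cos θ3 = 0.2013;  O3 = (-0.1007, -0.1743, -0.1410)
|O₂|²−|O₁|² = 0.0119;  |O₃|²−|O₁|² = -0.0135
[-0.7788 0.4953 0.1030]·P = 0.0119;  [-0.6941 -0.3487 -0.0521]·P = -0.0135
Cramer: x(z) = 0.0042+0.0165z;  y(z) = 0.0305-0.1822z
quadratic in z: (1.0335)z²+(0.2107)z+(-0.0872)=0, √Δ=0.6362 → z ∈ {-0.4098, 0.2059}; z = -0.4098 (taking z<0)
x = -0.0026, y = 0.1052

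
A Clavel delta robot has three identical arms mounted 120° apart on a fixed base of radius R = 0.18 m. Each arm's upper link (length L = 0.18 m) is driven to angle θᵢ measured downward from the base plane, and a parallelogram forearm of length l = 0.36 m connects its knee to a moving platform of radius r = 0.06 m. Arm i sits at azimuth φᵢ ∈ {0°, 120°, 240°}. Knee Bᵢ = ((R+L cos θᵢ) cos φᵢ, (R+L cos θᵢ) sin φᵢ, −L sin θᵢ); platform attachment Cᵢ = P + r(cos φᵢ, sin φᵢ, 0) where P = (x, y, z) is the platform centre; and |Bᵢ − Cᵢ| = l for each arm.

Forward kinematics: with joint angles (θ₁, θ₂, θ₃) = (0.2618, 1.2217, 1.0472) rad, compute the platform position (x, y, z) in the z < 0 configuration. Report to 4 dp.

S1 = (0.2939·cos0.0°, 0.2939·sin0.0°, -0.0466) = (0.2939, 0.0000, -0.0466)
S2 = (0.1816·cos120.0°, 0.1816·sin120.0°, -0.1691) = (-0.0908, 0.1572, -0.1691)
arm 3 at φ=240.0°: (R−r)+L cos θ3 = 0.2100;  S3 = (-0.1050, -0.1819, -0.1559)
eliminate P² terms by subtracting sphere 1 from 2 and 3
linear system: -0.7693x+0.3145y = -0.0270−-0.2451z; -0.7977x+-0.3637y = -0.0201−-0.2186z
det = 0.5307;  x = 0.0304+-0.2975z,  y = -0.0113+0.0516z
quadratic in z: (1.0912)z²+(0.2488)z+(-0.0579)=0, √Δ=0.5609 → z ∈ {-0.3710, 0.1430}; z = -0.3710 (taking z<0)
x = 0.1408, y = -0.0305

(0.1408, -0.0305, -0.3710)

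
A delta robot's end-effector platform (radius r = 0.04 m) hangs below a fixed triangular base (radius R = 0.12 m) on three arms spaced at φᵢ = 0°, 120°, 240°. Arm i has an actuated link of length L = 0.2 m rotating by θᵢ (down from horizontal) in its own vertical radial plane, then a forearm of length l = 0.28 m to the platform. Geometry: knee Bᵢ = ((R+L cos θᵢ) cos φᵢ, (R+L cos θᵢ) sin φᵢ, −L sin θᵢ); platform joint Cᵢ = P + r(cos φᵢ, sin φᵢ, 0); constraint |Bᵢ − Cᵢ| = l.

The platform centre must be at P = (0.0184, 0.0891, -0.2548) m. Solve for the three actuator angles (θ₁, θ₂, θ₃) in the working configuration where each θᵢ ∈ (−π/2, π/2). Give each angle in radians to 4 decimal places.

rotate P by −φ1: (0.0184, 0.0891, -0.2548)
  e−x'=0.0616;  (l²−L²−(e−x')²−y'²−z²)/2L = -0.0956
  θ1 = atan2(B,A) + arccos(C/0.2621) = 0.6107
arm 2 (φ=120.0°): x'=0.0680, y'=-0.0605
  e−x'=0.0120;  (l²−L²−(e−x')²−y'²−z²)/2L = -0.0758
  θ2 = atan2(B,A) + arccos(C/0.2551) = 0.3490
φ3=240.0° → target in arm frame (-0.0864, -0.0286)
  A=0.1664, B=-0.2548, C=(l²−L²−A²−y'²−z²)/(2L)=-0.1375
  √(A²+B²)=0.3043;  θ3 = -0.9924+2.0398 ≈ 1.0474

θ₁ = 0.6107, θ₂ = 0.3490, θ₃ = 1.0474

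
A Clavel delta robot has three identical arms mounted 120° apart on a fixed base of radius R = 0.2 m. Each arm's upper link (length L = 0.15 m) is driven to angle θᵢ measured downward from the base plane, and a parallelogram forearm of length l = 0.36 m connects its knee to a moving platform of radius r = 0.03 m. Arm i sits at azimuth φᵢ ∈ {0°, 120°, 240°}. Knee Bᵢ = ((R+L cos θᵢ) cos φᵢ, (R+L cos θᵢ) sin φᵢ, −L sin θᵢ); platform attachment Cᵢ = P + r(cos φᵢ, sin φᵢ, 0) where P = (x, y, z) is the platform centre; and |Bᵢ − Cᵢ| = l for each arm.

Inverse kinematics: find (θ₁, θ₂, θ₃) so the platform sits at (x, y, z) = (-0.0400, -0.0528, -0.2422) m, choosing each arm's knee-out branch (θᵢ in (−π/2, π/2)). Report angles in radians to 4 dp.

θ₁ = 0.6982, θ₂ = 0.6111, θ₃ = -0.0873

arm 1 (φ=0.0°): x'=-0.0400, y'=-0.0528
  e−x'=0.2100;  (l²−L²−(e−x')²−y'²−z²)/2L = 0.0052
  √(A²+B²)=0.3206;  θ1 = -0.8565+1.5547 ≈ 0.6982
φ2=120.0° → target in arm frame (-0.0257, 0.0610)
  A=0.1957, B=-0.2422, C=(l²−L²−A²−y'²−z²)/(2L)=0.0213
  γ=atan2(-0.2422,0.1957)=-0.8911;  ψ=arccos(0.0686)=1.5022;  θ2=γ+ψ≈0.6111
rotate P by −φ3: (0.0657, -0.0082, -0.2422)
  e−x'=0.1043;  (l²−L²−(e−x')²−y'²−z²)/2L = 0.1250
  √(A²+B²)=0.2637;  θ3 = -1.1643+1.0770 ≈ -0.0873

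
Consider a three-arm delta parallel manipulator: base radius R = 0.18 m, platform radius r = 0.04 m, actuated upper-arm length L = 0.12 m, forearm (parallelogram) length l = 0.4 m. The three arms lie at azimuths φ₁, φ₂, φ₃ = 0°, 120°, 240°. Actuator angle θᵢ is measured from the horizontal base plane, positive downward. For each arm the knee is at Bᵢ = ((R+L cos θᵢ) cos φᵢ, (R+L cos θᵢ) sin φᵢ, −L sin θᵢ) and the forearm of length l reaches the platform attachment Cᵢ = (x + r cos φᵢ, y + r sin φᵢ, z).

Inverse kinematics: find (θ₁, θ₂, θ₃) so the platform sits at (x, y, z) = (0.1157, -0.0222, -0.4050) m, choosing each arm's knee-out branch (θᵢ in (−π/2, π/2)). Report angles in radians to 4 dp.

φ1=0.0° → target in arm frame (0.1157, -0.0222)
  e−x'=0.0243;  (l²−L²−(e−x')²−y'²−z²)/2L = -0.0813
  √(A²+B²)=0.4057;  θ1 = -1.5109+1.7725 ≈ 0.2616
φ2=120.0° → target in arm frame (-0.0771, -0.0891)
  e−x'=0.2171;  (l²−L²−(e−x')²−y'²−z²)/2L = -0.3062
  γ=atan2(-0.4050,0.2171)=-1.0788;  ψ=arccos(-0.6663)=2.3001;  θ2=γ+ψ≈1.2213
φ3=240.0° → target in arm frame (-0.0386, 0.1113)
  e−x'=0.1786;  (l²−L²−(e−x')²−y'²−z²)/2L = -0.2613
  θ3 = atan2(B,A) + arccos(C/0.4426) = 1.0469

θ₁ = 0.2616, θ₂ = 1.2213, θ₃ = 1.0469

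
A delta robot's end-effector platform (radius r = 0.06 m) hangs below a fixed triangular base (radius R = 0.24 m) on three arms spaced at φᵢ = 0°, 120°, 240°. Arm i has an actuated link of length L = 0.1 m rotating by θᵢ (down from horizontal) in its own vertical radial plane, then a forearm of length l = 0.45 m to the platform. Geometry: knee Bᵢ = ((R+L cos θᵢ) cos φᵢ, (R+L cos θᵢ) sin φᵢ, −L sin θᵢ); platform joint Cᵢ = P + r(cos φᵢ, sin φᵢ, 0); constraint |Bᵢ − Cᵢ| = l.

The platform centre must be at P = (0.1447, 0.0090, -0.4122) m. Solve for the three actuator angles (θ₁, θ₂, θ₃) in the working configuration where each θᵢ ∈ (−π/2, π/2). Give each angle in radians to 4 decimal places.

φ1=0.0° → target in arm frame (0.1447, 0.0090)
  e−x'=0.0353;  (l²−L²−(e−x')²−y'²−z²)/2L = 0.1063
  θ1 = atan2(B,A) + arccos(C/0.4137) = -0.1745
rotate P by −φ2: (-0.0646, -0.1298, -0.4122)
  A=0.2446, B=-0.4122, C=(l²−L²−A²−y'²−z²)/(2L)=-0.2703
  √(A²+B²)=0.4793;  θ2 = -1.0353+2.1701 ≈ 1.1348
rotate P by −φ3: (-0.0801, 0.1208, -0.4122)
  A cos θ + B sin θ = C:  0.2601·cos θ + -0.4122·sin θ = -0.2984
  θ3 = atan2(B,A) + arccos(C/0.4874) = 1.2218

θ₁ = -0.1745, θ₂ = 1.1348, θ₃ = 1.2218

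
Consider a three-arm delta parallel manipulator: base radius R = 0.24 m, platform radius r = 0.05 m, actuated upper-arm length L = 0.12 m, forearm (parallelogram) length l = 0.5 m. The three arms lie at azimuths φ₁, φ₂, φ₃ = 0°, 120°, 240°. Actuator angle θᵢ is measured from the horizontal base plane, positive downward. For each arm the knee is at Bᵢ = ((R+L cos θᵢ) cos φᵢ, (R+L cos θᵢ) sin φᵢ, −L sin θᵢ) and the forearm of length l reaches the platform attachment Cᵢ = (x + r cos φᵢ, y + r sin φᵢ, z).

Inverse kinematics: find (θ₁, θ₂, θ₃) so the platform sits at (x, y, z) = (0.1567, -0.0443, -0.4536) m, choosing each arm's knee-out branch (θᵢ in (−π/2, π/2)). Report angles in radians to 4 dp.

θ₁ = -0.1745, θ₂ = 1.2217, θ₃ = 0.8731

arm 1 (φ=0.0°): x'=0.1567, y'=-0.0443
  A=0.0333, B=-0.4536, C=(l²−L²−A²−y'²−z²)/(2L)=0.1116
  θ1 = atan2(B,A) + arccos(C/0.4548) = -0.1745
arm 2 (φ=120.0°): x'=-0.1167, y'=-0.1136
  A cos θ + B sin θ = C:  0.3067·cos θ + -0.4536·sin θ = -0.3213
  √(A²+B²)=0.5476;  θ2 = -0.9762+2.1980 ≈ 1.2217
rotate P by −φ3: (-0.0400, 0.1579, -0.4536)
  e−x'=0.2300;  (l²−L²−(e−x')²−y'²−z²)/2L = -0.1999
  θ3 = atan2(B,A) + arccos(C/0.5086) = 0.8731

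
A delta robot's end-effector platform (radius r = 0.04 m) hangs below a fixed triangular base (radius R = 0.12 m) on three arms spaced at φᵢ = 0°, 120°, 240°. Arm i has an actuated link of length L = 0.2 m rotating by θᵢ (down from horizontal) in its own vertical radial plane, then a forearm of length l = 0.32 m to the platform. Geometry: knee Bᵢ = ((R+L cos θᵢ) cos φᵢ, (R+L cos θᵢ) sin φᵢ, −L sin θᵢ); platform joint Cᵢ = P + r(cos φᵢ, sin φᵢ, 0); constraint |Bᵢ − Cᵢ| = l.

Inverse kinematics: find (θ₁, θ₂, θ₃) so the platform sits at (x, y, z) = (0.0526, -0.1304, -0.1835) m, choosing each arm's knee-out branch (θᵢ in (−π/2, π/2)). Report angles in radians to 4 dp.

θ₁ = -0.0002, θ₂ = 1.0472, θ₃ = -0.2615

φ1=0.0° → target in arm frame (0.0526, -0.1304)
  A cos θ + B sin θ = C:  0.0274·cos θ + -0.1835·sin θ = 0.0274
  γ=atan2(-0.1835,0.0274)=-1.4226;  ψ=arccos(0.1479)=1.4224;  θ1=γ+ψ≈-0.0002
rotate P by −φ2: (-0.1392, 0.0196, -0.1835)
  A cos θ + B sin θ = C:  0.2192·cos θ + -0.1835·sin θ = -0.0493
  θ2 = atan2(B,A) + arccos(C/0.2859) = 1.0472
arm 3 (φ=240.0°): x'=0.0866, y'=0.1108
  A=-0.0066, B=-0.1835, C=(l²−L²−A²−y'²−z²)/(2L)=0.0410
  γ=atan2(-0.1835,-0.0066)=-1.6069;  ψ=arccos(0.2235)=1.3454;  θ3=γ+ψ≈-0.2615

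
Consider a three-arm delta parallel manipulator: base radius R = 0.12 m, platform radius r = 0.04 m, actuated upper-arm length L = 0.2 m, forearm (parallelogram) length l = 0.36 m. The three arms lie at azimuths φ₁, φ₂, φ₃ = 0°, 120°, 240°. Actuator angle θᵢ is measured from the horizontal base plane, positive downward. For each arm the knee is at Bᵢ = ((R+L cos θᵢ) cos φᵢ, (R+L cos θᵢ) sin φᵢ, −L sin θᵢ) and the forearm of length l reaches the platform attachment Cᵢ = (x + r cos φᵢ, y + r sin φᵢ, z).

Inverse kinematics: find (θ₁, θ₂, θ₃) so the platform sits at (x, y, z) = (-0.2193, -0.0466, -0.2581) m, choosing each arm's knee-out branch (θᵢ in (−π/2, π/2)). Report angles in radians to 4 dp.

θ₁ = 1.3092, θ₂ = 0.2619, θ₃ = -0.1743

rotate P by −φ1: (-0.2193, -0.0466, -0.2581)
  A cos θ + B sin θ = C:  0.2993·cos θ + -0.2581·sin θ = -0.1719
  θ1 = atan2(B,A) + arccos(C/0.3952) = 1.3092
rotate P by −φ2: (0.0693, 0.2132, -0.2581)
  A cos θ + B sin θ = C:  0.0107·cos θ + -0.2581·sin θ = -0.0565
  θ2 = atan2(B,A) + arccos(C/0.2583) = 0.2619
arm 3 (φ=240.0°): x'=0.1500, y'=-0.1666
  e−x'=-0.0700;  (l²−L²−(e−x')²−y'²−z²)/2L = -0.0242
  θ3 = atan2(B,A) + arccos(C/0.2674) = -0.1743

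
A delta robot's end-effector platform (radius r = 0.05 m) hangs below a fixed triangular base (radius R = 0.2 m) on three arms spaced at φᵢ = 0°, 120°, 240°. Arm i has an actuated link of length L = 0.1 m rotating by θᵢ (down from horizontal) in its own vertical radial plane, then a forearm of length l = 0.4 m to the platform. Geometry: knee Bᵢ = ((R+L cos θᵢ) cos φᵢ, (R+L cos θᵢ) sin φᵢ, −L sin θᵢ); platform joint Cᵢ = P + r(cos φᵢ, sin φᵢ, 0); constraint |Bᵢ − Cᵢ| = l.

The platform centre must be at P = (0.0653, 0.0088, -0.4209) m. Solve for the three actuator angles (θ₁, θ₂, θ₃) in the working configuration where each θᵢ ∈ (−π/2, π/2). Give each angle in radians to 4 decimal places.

φ1=0.0° → target in arm frame (0.0653, 0.0088)
  A cos θ + B sin θ = C:  0.0847·cos θ + -0.4209·sin θ = -0.1720
  θ1 = atan2(B,A) + arccos(C/0.4293) = 0.6109
arm 2 (φ=120.0°): x'=-0.0250, y'=-0.0610
  A cos θ + B sin θ = C:  0.1750·cos θ + -0.4209·sin θ = -0.3075
  √(A²+B²)=0.4558;  θ2 = -1.1767+2.3113 ≈ 1.1346
rotate P by −φ3: (-0.0403, 0.0522, -0.4209)
  e−x'=0.1903;  (l²−L²−(e−x')²−y'²−z²)/2L = -0.3304
  θ3 = atan2(B,A) + arccos(C/0.4619) = 1.2216

θ₁ = 0.6109, θ₂ = 1.1346, θ₃ = 1.2216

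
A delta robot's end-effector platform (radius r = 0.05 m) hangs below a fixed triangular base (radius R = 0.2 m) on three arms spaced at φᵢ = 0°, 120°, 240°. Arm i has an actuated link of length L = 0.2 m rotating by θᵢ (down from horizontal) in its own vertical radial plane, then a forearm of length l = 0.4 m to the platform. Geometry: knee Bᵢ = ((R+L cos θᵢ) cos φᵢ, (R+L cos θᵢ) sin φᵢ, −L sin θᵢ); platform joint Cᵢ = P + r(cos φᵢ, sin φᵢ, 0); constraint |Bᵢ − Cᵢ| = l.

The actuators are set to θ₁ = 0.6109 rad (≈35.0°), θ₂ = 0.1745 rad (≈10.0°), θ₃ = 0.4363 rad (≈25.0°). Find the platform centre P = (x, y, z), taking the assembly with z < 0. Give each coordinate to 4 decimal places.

arm 1 at φ=0.0°: e+L cos θ1 = 0.3138;  S1 = (0.3138, 0.0000, -0.1147)
φ2=120.0°: virtual centre (-0.1735, 0.3005, -0.0347), radius l
φ3=240.0°: virtual centre (-0.1656, -0.2869, -0.0845), radius l
eliminate P² terms by subtracting sphere 1 from 2 and 3
linear system: -0.9746x+0.6010y = 0.0099−0.1600z; -0.9589x+-0.5738y = 0.0052−0.0604z
det = 1.1355;  x = -0.0078+0.1128z,  y = 0.0039+-0.0833z
quadratic in z: (1.0197)z²+(0.1562)z+(-0.0434)=0, √Δ=0.4487 → z ∈ {-0.2966, 0.1434}; z = -0.2966 (taking z<0)
x = -0.0413, y = 0.0286

(-0.0413, 0.0286, -0.2966)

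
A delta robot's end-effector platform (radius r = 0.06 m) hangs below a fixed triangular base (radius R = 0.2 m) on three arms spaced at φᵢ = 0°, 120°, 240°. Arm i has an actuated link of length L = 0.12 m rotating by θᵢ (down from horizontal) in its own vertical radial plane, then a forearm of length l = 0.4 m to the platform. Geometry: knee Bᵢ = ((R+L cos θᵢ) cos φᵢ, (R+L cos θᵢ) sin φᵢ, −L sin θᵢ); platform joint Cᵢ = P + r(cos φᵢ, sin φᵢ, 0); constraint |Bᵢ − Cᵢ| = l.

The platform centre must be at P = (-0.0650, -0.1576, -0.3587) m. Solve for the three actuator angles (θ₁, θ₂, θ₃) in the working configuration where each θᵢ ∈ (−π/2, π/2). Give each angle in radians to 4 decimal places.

θ₁ = 1.0469, θ₂ = 1.2214, θ₃ = -0.2621

φ1=0.0° → target in arm frame (-0.0650, -0.1576)
  A cos θ + B sin θ = C:  0.2050·cos θ + -0.3587·sin θ = -0.2080
  θ1 = atan2(B,A) + arccos(C/0.4131) = 1.0469
arm 2 (φ=120.0°): x'=-0.1040, y'=0.1351
  A=0.2440, B=-0.3587, C=(l²−L²−A²−y'²−z²)/(2L)=-0.2535
  √(A²+B²)=0.4338;  θ2 = -0.9735+2.1949 ≈ 1.2214
rotate P by −φ3: (0.1690, 0.0225, -0.3587)
  e−x'=-0.0290;  (l²−L²−(e−x')²−y'²−z²)/2L = 0.0649
  √(A²+B²)=0.3599;  θ3 = -1.6514+1.3893 ≈ -0.2621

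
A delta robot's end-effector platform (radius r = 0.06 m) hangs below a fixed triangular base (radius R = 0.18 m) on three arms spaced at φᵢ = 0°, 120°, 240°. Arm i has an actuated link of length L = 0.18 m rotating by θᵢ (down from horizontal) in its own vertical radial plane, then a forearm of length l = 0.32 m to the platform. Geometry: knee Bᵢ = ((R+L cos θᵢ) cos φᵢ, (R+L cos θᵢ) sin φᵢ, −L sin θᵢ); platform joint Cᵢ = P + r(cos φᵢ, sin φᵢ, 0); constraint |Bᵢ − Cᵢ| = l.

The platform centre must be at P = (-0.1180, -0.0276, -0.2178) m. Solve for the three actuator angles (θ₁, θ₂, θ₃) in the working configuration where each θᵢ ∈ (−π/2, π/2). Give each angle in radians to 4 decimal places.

arm 1 (φ=0.0°): x'=-0.1180, y'=-0.0276
  e−x'=0.2380;  (l²−L²−(e−x')²−y'²−z²)/2L = -0.0968
  θ1 = atan2(B,A) + arccos(C/0.3226) = 1.1344
arm 2 (φ=120.0°): x'=0.0351, y'=0.1160
  A=0.0849, B=-0.2178, C=(l²−L²−A²−y'²−z²)/(2L)=0.0053
  √(A²+B²)=0.2338;  θ2 = -1.1991+1.5482 ≈ 0.3491
φ3=240.0° → target in arm frame (0.0829, -0.0884)
  A cos θ + B sin θ = C:  0.0371·cos θ + -0.2178·sin θ = 0.0371
  θ3 = atan2(B,A) + arccos(C/0.2209) = -0.0002

θ₁ = 1.1344, θ₂ = 0.3491, θ₃ = -0.0002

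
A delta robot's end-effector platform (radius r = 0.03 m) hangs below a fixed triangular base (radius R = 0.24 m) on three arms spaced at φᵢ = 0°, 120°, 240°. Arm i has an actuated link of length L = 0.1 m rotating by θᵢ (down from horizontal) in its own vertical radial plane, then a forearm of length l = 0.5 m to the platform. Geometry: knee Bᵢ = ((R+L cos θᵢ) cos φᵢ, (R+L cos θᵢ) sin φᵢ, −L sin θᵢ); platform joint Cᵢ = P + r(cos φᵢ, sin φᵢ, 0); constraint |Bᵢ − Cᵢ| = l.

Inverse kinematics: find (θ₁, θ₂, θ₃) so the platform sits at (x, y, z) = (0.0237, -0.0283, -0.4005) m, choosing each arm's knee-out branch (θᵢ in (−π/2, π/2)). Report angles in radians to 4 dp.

θ₁ = -0.0872, θ₂ = 0.3495, θ₃ = 0.0002

arm 1 (φ=0.0°): x'=0.0237, y'=-0.0283
  A=0.1863, B=-0.4005, C=(l²−L²−A²−y'²−z²)/(2L)=0.2205
  θ1 = atan2(B,A) + arccos(C/0.4417) = -0.0872
rotate P by −φ2: (-0.0364, -0.0064, -0.4005)
  A cos θ + B sin θ = C:  0.2464·cos θ + -0.4005·sin θ = 0.0943
  γ=atan2(-0.4005,0.2464)=-1.0193;  ψ=arccos(0.2006)=1.3688;  θ2=γ+ψ≈0.3495
arm 3 (φ=240.0°): x'=0.0127, y'=0.0347
  A=0.1973, B=-0.4005, C=(l²−L²−A²−y'²−z²)/(2L)=0.1973
  √(A²+B²)=0.4465;  θ3 = -1.1130+1.1132 ≈ 0.0002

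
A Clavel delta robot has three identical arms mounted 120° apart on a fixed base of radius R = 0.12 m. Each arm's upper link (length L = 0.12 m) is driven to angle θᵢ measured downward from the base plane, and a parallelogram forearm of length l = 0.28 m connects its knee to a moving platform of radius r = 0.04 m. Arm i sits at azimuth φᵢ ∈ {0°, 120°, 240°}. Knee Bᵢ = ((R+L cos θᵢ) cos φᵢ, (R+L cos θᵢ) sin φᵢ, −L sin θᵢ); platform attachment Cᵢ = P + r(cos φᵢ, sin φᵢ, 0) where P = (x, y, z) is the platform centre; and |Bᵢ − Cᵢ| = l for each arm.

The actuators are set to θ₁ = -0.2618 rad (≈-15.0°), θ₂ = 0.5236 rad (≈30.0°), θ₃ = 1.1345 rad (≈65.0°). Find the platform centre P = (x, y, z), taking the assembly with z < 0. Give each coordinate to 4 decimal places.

φ1=0.0°: virtual centre (0.1959, 0.0000, 0.0311), radius l
S2 = (0.1839·cos120.0°, 0.1839·sin120.0°, -0.0600) = (-0.0920, 0.1593, -0.0600)
S3 = (0.1307·cos240.0°, 0.1307·sin240.0°, -0.1088) = (-0.0654, -0.1132, -0.1088)
subtract pairs → two planes through P
linear system: -0.5757x+0.3186y = -0.0019−-0.1821z; -0.5225x+-0.2264y = -0.0104−-0.2796z
det = 0.2968;  x = 0.0127+-0.4390z,  y = 0.0169+-0.2218z
sphere 1 gives Az²+Bz+C=0 with A=1.2420, B=0.0913, C=-0.0436;  B²−4AC=0.2248;  roots -0.2276, 0.1541;  negative root z = -0.2276
x = 0.1126, y = 0.0674

(0.1126, 0.0674, -0.2276)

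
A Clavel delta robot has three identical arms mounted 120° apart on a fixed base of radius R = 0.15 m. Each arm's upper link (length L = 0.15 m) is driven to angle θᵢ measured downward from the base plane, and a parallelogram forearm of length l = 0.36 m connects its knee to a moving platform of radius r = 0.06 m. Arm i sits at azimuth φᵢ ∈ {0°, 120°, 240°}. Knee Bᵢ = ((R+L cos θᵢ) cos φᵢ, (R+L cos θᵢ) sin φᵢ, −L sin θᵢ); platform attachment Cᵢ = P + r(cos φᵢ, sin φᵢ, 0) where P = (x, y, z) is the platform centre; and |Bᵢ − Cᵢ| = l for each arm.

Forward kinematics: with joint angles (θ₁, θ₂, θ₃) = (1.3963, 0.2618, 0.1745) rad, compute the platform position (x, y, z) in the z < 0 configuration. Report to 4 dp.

arm 1 at φ=0.0°: e+L cos θ1 = 0.1160;  centre 1 = (0.1160, 0.0000, -0.1477)
arm 2 at φ=120.0°: e+L cos θ2 = 0.2349;  centre 2 = (-0.1174, 0.2034, -0.0388)
arm 3 at φ=240.0°: e+L cos θ3 = 0.2377;  centre 3 = (-0.1189, -0.2059, -0.0260)
subtract pairs → two planes through P
linear system: -0.4670x+0.4068y = 0.0214−0.2178z; -0.4698x+-0.4117y = 0.0219−0.2434z
det = 0.3834;  x = -0.0462+0.4921z,  y = -0.0005+0.0295z
quadratic in z: (1.2431)z²+(0.1357)z+(-0.0815)=0, √Δ=0.6507 → z ∈ {-0.3163, 0.2071}; z = -0.3163 (taking z<0)
x = -0.2019, y = -0.0098

(-0.2019, -0.0098, -0.3163)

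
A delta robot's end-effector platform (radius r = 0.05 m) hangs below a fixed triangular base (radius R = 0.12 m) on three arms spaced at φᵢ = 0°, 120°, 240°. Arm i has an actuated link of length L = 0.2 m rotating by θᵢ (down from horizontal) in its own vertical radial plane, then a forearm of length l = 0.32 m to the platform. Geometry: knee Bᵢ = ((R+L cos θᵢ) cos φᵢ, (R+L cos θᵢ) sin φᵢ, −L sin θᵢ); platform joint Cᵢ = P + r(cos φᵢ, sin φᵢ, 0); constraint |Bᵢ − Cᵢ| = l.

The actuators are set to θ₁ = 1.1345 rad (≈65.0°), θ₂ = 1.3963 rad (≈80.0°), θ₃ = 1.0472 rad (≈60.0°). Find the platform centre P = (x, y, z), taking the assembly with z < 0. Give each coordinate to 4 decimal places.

centre 1 = (0.1545·cos0.0°, 0.1545·sin0.0°, -0.1813) = (0.1545, 0.0000, -0.1813)
centre 2 = (0.1047·cos120.0°, 0.1047·sin120.0°, -0.1970) = (-0.0524, 0.0907, -0.1970)
φ3=240.0°: virtual centre (-0.0850, -0.1472, -0.1732), radius l
|centre ₂|²−|centre ₁|² = -0.0070;  |centre ₃|²−|centre ₁|² = 0.0022
linear system: -0.4138x+0.1814y = -0.0070−-0.0314z; -0.4790x+-0.2944y = 0.0022−0.0161z
Cramer: x(z) = 0.0080-0.0303z;  y(z) = -0.0203+0.1040z
quadratic in z: (1.0117)z²+(0.3672)z+(-0.0476)=0, √Δ=0.5724 → z ∈ {-0.4644, 0.1014}; z = -0.4644 (taking z<0)
x = 0.0220, y = -0.0686

(0.0220, -0.0686, -0.4644)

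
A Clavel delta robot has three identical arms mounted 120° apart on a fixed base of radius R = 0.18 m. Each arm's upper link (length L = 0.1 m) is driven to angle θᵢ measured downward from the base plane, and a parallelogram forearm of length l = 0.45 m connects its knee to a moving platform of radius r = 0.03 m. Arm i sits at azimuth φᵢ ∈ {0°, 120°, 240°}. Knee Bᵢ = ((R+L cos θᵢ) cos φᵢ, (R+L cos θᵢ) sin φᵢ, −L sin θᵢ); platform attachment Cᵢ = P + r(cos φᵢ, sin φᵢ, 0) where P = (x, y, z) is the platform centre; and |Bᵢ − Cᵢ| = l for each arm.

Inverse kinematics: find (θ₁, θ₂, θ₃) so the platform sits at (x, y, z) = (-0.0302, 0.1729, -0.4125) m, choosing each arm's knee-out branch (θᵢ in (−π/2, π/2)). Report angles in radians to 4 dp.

θ₁ = 0.8725, θ₂ = -0.2618, θ₃ = 1.3962

rotate P by −φ1: (-0.0302, 0.1729, -0.4125)
  e−x'=0.1802;  (l²−L²−(e−x')²−y'²−z²)/2L = -0.2001
  √(A²+B²)=0.4501;  θ1 = -1.1589+2.0315 ≈ 0.8725
rotate P by −φ2: (0.1648, -0.0603, -0.4125)
  e−x'=-0.0148;  (l²−L²−(e−x')²−y'²−z²)/2L = 0.0924
  √(A²+B²)=0.4128;  θ2 = -1.6067+1.3449 ≈ -0.2618
arm 3 (φ=240.0°): x'=-0.1346, y'=-0.1126
  A cos θ + B sin θ = C:  0.2846·cos θ + -0.4125·sin θ = -0.3568
  √(A²+B²)=0.5012;  θ3 = -0.9668+2.3629 ≈ 1.3962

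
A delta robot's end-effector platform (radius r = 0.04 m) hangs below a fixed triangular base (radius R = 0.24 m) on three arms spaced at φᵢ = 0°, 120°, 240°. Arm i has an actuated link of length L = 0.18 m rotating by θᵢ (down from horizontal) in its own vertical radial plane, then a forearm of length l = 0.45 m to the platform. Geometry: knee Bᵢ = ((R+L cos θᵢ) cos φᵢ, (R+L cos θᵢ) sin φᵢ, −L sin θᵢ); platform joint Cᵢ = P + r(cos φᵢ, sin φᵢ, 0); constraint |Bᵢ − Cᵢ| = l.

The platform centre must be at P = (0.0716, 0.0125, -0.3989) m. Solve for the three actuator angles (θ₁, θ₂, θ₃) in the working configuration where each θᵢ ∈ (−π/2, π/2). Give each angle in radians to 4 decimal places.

θ₁ = 0.3490, θ₂ = 0.7855, θ₃ = 0.8728

φ1=0.0° → target in arm frame (0.0716, 0.0125)
  A=0.1284, B=-0.3989, C=(l²−L²−A²−y'²−z²)/(2L)=-0.0157
  γ=atan2(-0.3989,0.1284)=-1.2594;  ψ=arccos(-0.0375)=1.6084;  θ1=γ+ψ≈0.3490
φ2=120.0° → target in arm frame (-0.0250, -0.0683)
  A cos θ + B sin θ = C:  0.2250·cos θ + -0.3989·sin θ = -0.1230
  θ2 = atan2(B,A) + arccos(C/0.4580) = 0.7855
rotate P by −φ3: (-0.0466, 0.0558, -0.3989)
  e−x'=0.2466;  (l²−L²−(e−x')²−y'²−z²)/2L = -0.1471
  γ=atan2(-0.3989,0.2466)=-1.0171;  ψ=arccos(-0.3136)=1.8898;  θ3=γ+ψ≈0.8728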